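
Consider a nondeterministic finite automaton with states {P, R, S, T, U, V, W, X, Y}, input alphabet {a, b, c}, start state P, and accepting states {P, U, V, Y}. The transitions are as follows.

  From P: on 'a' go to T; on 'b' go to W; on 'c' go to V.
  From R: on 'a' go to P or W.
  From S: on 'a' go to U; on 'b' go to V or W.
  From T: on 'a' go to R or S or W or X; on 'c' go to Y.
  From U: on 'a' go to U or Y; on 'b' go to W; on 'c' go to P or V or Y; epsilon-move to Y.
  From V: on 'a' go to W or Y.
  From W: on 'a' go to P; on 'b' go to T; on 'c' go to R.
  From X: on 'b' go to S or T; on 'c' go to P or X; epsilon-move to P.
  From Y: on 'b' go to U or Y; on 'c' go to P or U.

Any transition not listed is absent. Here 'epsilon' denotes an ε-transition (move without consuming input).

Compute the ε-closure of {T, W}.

{T, W}

Begin with {T, W}.
No ε-moves leave this set, so the closure equals the set itself.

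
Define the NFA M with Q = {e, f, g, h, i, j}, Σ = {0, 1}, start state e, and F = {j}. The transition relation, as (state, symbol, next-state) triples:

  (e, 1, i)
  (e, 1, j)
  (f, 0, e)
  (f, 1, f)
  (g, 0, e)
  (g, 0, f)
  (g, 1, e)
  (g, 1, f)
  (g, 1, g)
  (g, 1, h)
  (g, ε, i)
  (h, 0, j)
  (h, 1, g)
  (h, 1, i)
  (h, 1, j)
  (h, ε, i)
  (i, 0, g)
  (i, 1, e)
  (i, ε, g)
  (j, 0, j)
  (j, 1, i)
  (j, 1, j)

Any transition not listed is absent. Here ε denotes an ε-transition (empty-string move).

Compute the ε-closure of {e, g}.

{e, g, i}

Begin with {e, g}.
ε-move g → i; add i.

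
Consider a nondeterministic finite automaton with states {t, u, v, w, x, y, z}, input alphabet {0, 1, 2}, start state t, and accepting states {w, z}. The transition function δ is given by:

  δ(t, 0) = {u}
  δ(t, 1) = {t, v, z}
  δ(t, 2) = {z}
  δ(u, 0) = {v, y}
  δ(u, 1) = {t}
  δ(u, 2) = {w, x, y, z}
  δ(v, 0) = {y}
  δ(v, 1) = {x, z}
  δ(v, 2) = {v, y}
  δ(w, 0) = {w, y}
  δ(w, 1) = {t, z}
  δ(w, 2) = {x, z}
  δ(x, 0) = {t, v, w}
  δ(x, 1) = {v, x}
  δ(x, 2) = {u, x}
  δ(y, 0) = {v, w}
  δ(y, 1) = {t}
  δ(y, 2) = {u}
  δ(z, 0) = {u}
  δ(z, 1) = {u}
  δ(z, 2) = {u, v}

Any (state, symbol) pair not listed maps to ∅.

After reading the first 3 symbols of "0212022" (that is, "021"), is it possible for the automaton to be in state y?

Start in {t}.
Read '0': {t} → {u}.
Read '2': {u} → {w, x, y, z}.
Read '1': {w, x, y, z} → {t, u, v, x, z}.
State y is not in {t, u, v, x, z}.

No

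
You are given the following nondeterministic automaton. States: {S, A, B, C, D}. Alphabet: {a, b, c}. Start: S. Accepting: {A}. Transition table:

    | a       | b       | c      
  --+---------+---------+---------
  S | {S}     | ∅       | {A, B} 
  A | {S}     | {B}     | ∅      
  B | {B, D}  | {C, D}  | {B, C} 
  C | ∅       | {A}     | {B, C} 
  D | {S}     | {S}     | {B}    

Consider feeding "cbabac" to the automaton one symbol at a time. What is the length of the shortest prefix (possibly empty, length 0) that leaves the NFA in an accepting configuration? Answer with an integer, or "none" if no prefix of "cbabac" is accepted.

1

Start in {S}.
Read 'c': {S} → {A, B}.
None of the earlier sets intersect F, but {A, B} does.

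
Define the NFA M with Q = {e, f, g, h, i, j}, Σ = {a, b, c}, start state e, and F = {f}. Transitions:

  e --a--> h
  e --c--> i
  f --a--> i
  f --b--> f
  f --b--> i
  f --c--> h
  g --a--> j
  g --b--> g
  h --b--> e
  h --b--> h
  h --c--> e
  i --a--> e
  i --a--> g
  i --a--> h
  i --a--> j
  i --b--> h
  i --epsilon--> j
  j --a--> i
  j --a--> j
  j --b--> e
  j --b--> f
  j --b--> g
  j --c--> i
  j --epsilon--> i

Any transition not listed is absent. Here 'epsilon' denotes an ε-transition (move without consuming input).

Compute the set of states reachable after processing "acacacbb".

∅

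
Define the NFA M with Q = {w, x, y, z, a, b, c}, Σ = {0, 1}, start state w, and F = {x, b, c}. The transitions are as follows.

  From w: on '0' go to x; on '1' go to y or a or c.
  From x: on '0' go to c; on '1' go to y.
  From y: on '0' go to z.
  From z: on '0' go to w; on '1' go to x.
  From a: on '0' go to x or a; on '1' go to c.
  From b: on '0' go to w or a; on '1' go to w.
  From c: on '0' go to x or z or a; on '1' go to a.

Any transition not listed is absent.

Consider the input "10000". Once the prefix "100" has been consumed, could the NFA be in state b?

No

Start in {w}.
Read '1': {w} → {y, a, c}.
Read '0': {y, a, c} → {x, z, a}.
Read '0': {x, z, a} → {w, x, a, c}.
State b is not in {w, x, a, c}.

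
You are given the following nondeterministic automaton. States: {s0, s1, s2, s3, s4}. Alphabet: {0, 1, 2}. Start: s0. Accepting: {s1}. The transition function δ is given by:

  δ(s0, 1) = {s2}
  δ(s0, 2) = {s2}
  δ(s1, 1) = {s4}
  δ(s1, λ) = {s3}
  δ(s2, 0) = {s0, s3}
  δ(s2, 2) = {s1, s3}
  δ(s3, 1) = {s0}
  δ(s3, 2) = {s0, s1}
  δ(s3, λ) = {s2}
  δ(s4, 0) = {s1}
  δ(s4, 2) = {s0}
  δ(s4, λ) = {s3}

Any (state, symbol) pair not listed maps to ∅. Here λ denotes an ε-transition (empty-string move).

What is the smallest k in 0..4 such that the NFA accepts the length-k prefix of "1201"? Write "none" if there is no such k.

Start in {s0}.
Read '1': s0→{s2}; now {s2}.
Read '2': s2→{s1, s3}; union {s1, s3}; ε-closure = {s1, s2, s3}.
None of the earlier sets intersect F, but {s1, s2, s3} does.

2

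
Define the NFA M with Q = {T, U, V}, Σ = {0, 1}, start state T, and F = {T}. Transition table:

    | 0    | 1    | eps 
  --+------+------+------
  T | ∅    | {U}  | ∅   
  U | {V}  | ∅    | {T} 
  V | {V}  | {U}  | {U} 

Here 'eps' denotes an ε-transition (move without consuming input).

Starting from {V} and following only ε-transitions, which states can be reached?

Begin with {V}.
ε-move V → U; add U.
ε-move U → T; add T.

{T, U, V}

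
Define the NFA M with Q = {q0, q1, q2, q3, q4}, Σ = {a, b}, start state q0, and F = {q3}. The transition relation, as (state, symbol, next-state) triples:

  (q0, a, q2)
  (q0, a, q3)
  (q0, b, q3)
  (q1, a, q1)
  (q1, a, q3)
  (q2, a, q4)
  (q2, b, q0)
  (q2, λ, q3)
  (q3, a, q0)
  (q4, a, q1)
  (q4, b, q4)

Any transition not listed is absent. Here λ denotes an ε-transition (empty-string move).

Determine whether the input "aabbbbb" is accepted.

Start in {q0}.
Read 'a': {q0} → {q2, q3}.
Read 'a': {q2, q3} → {q0, q4}.
Read 'b': {q0, q4} → {q3, q4}.
Read 'b': {q3, q4} → {q4}.
Read 'b': {q4} → {q4}.
Read 'b': {q4} → {q4}.
Read 'b': {q4} → {q4}.
The final set {q4} contains no accepting state.

No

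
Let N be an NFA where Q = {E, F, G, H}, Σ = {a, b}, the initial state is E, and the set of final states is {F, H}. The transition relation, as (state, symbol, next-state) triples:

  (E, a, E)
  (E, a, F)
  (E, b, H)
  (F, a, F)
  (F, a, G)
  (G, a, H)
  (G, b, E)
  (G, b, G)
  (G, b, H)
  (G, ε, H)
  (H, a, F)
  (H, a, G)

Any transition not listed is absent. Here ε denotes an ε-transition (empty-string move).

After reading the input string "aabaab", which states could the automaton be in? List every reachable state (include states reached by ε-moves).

Start in {E}.
Read 'a': {E} → {E, F}.
Read 'a': {E, F} → {E, F, G, H}.
Read 'b': {E, F, G, H} → {E, G, H}.
Read 'a': {E, G, H} → {E, F, G, H}.
Read 'a': {E, F, G, H} → {E, F, G, H}.
Read 'b': {E, F, G, H} → {E, G, H}.

{E, G, H}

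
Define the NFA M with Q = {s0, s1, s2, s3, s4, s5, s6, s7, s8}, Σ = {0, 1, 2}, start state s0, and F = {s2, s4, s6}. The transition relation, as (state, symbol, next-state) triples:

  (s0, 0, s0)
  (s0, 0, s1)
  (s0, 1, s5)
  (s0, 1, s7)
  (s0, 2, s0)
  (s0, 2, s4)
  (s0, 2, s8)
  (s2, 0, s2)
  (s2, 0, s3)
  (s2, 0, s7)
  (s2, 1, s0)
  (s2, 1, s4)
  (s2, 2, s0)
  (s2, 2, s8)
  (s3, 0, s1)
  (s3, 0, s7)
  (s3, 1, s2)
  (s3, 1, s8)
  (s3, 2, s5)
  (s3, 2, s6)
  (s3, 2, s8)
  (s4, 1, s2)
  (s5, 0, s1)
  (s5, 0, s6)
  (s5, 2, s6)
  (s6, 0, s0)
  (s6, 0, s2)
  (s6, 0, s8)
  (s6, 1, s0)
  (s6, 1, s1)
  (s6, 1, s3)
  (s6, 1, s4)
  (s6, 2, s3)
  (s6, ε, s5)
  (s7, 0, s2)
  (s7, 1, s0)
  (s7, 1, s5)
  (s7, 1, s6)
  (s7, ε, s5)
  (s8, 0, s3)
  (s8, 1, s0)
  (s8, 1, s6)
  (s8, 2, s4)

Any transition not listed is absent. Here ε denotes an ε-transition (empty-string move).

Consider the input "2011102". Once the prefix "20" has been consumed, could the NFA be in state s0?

Yes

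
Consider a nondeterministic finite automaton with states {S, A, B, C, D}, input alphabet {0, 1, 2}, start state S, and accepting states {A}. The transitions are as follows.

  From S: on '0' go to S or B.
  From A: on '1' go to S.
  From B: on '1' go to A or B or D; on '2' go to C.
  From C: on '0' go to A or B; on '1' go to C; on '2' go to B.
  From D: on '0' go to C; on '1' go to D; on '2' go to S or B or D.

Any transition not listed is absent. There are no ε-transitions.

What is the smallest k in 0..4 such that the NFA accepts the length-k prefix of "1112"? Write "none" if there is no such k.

none

Start in {S}.
Read '1': {S} → ∅.
The set is empty and remains empty for the remaining 3 symbols.
No reachable set along the way intersects F.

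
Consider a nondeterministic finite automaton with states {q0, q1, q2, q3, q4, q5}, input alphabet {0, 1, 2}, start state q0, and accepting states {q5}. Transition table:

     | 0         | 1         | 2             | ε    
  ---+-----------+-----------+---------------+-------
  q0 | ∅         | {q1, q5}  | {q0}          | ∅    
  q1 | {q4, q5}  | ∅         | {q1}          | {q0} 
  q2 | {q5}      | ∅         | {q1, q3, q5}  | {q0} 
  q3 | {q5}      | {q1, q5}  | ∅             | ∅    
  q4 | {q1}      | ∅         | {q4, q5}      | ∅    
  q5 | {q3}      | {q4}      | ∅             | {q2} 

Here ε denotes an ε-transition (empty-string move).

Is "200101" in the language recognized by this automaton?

Start in {q0}.
Read '2': q0→{q0}; now {q0}.
Read '0': q0→∅; now ∅.
The set is empty and remains empty for the remaining 4 symbols.
The final set ∅ contains no accepting state.

No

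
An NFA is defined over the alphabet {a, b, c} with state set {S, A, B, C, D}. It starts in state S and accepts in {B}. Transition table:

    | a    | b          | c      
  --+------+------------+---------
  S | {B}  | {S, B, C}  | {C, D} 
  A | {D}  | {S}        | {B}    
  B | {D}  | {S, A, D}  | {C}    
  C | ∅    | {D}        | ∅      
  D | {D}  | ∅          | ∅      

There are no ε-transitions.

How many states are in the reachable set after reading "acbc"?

Start in {S}.
Read 'a': S→{B}; now {B}.
Read 'c': B→{C}; now {C}.
Read 'b': C→{D}; now {D}.
Read 'c': D→∅; now ∅.
That set has 0 states.

0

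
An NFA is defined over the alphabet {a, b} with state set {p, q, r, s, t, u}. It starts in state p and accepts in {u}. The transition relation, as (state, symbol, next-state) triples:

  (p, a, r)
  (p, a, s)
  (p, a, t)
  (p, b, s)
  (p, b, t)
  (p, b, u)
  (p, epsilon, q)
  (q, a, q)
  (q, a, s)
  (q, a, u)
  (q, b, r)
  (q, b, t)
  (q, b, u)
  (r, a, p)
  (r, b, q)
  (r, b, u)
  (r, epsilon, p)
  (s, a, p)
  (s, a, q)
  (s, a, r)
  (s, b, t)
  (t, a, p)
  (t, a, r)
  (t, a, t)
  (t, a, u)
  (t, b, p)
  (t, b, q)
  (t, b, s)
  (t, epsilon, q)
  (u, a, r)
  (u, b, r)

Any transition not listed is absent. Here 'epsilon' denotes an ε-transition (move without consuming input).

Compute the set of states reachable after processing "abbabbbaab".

{p, q, r, s, t, u}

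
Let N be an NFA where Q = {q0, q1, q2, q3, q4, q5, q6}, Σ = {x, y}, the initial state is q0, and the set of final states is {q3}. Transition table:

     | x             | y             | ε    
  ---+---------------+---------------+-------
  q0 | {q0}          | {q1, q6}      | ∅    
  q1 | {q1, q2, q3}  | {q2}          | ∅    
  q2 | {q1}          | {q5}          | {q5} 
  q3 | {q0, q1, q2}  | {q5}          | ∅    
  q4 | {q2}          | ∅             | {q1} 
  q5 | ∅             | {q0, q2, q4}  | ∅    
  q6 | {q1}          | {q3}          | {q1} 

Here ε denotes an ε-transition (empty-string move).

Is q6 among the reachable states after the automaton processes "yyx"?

No

Start in {q0}.
Read 'y': q0→{q1, q6}; now {q1, q6}.
Read 'y': q1→{q2}, q6→{q3}; union {q2, q3}; ε-closure = {q2, q3, q5}.
Read 'x': q2→{q1}, q3→{q0, q1, q2}, q5→∅; union {q0, q1, q2}; ε-closure = {q0, q1, q2, q5}.
State q6 is not in {q0, q1, q2, q5}.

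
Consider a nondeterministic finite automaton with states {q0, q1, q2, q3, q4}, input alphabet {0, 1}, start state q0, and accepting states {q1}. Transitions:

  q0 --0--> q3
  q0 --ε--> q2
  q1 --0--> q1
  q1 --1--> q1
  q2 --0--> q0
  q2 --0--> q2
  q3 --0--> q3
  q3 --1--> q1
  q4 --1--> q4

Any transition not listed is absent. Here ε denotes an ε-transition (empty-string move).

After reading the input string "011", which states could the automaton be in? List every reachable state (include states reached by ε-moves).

{q1}

Start: ε-closure({q0}) = {q0, q2}.
Read '0': q0→{q3}, q2→{q0, q2}; now {q0, q2, q3}.
Read '1': q0→∅, q2→∅, q3→{q1}; now {q1}.
Read '1': q1→{q1}; now {q1}.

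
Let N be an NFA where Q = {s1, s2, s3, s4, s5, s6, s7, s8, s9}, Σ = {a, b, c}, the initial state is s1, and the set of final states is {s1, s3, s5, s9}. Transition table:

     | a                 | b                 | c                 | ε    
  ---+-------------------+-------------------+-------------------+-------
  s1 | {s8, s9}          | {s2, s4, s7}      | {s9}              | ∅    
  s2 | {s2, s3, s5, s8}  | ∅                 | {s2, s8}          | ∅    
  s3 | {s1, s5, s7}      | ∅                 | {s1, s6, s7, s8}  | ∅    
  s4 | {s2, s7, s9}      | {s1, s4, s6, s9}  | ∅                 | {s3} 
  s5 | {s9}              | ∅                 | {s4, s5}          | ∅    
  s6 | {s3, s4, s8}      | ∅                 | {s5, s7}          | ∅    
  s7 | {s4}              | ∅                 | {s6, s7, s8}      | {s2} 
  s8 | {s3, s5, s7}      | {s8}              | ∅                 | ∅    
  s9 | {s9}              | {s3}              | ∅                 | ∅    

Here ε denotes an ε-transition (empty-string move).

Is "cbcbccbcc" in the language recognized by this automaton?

Start in {s1}.
Read 'c': {s1} → {s9}.
Read 'b': {s9} → {s3}.
Read 'c': {s3} → {s1, s2, s6, s7, s8}.
Read 'b': {s1, s2, s6, s7, s8} → {s2, s3, s4, s7, s8}.
Read 'c': {s2, s3, s4, s7, s8} → {s1, s2, s6, s7, s8}.
Read 'c': {s1, s2, s6, s7, s8} → {s2, s5, s6, s7, s8, s9}.
Read 'b': {s2, s5, s6, s7, s8, s9} → {s3, s8}.
Read 'c': {s3, s8} → {s1, s2, s6, s7, s8}.
Read 'c': {s1, s2, s6, s7, s8} → {s2, s5, s6, s7, s8, s9}.
The final set {s2, s5, s6, s7, s8, s9} contains the accepting states s5, s9.

Yes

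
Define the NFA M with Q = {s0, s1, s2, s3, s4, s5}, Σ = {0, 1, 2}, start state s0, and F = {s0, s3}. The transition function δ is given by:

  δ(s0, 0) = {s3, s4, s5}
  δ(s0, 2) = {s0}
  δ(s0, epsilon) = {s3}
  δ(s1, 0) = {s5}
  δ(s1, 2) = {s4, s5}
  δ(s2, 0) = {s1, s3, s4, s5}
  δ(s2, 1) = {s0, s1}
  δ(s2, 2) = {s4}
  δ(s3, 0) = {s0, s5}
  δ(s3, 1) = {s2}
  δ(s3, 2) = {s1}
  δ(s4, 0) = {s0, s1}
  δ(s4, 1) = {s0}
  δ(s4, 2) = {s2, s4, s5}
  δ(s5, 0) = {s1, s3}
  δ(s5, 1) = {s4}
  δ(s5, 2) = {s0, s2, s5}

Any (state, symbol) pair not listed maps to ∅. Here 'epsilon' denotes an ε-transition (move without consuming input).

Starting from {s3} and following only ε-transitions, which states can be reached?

{s3}

Begin with {s3}.
No ε-moves leave this set, so the closure equals the set itself.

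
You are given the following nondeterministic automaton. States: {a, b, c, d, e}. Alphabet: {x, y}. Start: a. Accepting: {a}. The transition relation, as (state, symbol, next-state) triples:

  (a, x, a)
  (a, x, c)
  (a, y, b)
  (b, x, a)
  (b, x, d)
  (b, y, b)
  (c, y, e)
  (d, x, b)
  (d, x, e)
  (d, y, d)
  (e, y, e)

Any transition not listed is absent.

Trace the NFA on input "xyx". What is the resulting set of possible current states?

{a, d}

Start in {a}.
Read 'x': {a} → {a, c}.
Read 'y': {a, c} → {b, e}.
Read 'x': {b, e} → {a, d}.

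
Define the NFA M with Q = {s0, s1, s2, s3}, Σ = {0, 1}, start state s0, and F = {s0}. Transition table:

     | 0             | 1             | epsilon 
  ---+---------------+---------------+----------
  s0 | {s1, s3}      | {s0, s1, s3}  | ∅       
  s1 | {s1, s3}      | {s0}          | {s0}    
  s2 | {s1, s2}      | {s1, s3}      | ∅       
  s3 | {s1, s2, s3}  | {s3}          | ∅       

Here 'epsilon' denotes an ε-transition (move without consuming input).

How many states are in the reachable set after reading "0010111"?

Start in {s0}.
Read '0': s0→{s1, s3}; union {s1, s3}; ε-closure = {s0, s1, s3}.
Read '0': s0→{s1, s3}, s1→{s1, s3}, s3→{s1, s2, s3}; union {s1, s2, s3}; ε-closure = {s0, s1, s2, s3}.
Read '1': s0→{s0, s1, s3}, s1→{s0}, s2→{s1, s3}, s3→{s3}; now {s0, s1, s3}.
Read '0': s0→{s1, s3}, s1→{s1, s3}, s3→{s1, s2, s3}; union {s1, s2, s3}; ε-closure = {s0, s1, s2, s3}.
Read '1': s0→{s0, s1, s3}, s1→{s0}, s2→{s1, s3}, s3→{s3}; now {s0, s1, s3}.
Read '1': s0→{s0, s1, s3}, s1→{s0}, s3→{s3}; now {s0, s1, s3}.
Read '1': s0→{s0, s1, s3}, s1→{s0}, s3→{s3}; now {s0, s1, s3}.
That set has 3 states.

3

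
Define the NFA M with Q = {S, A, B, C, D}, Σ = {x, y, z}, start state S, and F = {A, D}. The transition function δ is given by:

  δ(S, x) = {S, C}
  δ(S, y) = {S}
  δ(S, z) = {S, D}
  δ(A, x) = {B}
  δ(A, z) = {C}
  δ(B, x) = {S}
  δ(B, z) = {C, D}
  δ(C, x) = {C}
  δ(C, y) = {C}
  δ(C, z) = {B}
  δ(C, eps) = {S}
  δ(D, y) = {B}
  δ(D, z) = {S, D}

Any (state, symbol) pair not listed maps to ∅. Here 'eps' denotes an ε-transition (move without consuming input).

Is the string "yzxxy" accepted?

No

Start in {S}.
Read 'y': S→{S}; now {S}.
Read 'z': S→{S, D}; now {S, D}.
Read 'x': S→{S, C}, D→∅; now {S, C}.
Read 'x': S→{S, C}, C→{C}; now {S, C}.
Read 'y': S→{S}, C→{C}; now {S, C}.
The final set {S, C} contains no accepting state.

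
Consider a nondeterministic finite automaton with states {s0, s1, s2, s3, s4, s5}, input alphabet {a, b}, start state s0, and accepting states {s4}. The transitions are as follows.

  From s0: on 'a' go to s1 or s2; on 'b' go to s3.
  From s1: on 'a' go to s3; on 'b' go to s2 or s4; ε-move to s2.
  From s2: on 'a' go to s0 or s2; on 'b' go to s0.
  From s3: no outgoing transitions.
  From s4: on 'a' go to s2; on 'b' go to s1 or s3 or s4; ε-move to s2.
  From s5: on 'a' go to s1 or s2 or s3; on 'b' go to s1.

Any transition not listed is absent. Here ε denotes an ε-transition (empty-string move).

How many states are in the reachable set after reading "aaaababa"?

3

Start in {s0}.
Read 'a': {s0} → {s1, s2}.
Read 'a': {s1, s2} → {s0, s2, s3}.
Read 'a': {s0, s2, s3} → {s0, s1, s2}.
Read 'a': {s0, s1, s2} → {s0, s1, s2, s3}.
Read 'b': {s0, s1, s2, s3} → {s0, s2, s3, s4}.
Read 'a': {s0, s2, s3, s4} → {s0, s1, s2}.
Read 'b': {s0, s1, s2} → {s0, s2, s3, s4}.
Read 'a': {s0, s2, s3, s4} → {s0, s1, s2}.
That set has 3 states.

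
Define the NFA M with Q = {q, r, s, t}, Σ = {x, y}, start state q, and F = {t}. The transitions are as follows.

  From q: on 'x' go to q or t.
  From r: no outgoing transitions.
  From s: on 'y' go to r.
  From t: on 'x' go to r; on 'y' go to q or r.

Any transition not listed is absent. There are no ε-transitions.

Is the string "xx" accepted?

Yes

Start in {q}.
Read 'x': {q} → {q, t}.
Read 'x': {q, t} → {q, r, t}.
The final set {q, r, t} contains the accepting state t.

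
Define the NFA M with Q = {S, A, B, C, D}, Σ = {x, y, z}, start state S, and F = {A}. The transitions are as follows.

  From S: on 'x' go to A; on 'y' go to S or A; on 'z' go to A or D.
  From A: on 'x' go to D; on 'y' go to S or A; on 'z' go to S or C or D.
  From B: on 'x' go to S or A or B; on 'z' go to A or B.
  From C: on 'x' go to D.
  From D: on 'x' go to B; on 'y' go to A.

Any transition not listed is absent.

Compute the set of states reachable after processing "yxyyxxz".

Start in {S}.
Read 'y': {S} → {S, A}.
Read 'x': {S, A} → {A, D}.
Read 'y': {A, D} → {S, A}.
Read 'y': {S, A} → {S, A}.
Read 'x': {S, A} → {A, D}.
Read 'x': {A, D} → {B, D}.
Read 'z': {B, D} → {A, B}.

{A, B}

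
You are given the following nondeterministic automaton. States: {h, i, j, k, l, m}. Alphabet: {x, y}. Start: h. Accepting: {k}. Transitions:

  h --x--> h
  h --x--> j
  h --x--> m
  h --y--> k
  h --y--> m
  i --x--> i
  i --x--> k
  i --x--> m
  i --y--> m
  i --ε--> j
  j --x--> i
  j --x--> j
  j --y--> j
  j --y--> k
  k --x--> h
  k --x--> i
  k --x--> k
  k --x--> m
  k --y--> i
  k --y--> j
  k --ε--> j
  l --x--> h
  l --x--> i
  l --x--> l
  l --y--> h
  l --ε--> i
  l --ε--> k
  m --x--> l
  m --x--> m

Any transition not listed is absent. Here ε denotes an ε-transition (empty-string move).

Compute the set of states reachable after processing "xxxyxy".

Start in {h}.
Read 'x': {h} → {h, j, m}.
Read 'x': {h, j, m} → {h, i, j, k, l, m}.
Read 'x': {h, i, j, k, l, m} → {h, i, j, k, l, m}.
Read 'y': {h, i, j, k, l, m} → {h, i, j, k, m}.
Read 'x': {h, i, j, k, m} → {h, i, j, k, l, m}.
Read 'y': {h, i, j, k, l, m} → {h, i, j, k, m}.

{h, i, j, k, m}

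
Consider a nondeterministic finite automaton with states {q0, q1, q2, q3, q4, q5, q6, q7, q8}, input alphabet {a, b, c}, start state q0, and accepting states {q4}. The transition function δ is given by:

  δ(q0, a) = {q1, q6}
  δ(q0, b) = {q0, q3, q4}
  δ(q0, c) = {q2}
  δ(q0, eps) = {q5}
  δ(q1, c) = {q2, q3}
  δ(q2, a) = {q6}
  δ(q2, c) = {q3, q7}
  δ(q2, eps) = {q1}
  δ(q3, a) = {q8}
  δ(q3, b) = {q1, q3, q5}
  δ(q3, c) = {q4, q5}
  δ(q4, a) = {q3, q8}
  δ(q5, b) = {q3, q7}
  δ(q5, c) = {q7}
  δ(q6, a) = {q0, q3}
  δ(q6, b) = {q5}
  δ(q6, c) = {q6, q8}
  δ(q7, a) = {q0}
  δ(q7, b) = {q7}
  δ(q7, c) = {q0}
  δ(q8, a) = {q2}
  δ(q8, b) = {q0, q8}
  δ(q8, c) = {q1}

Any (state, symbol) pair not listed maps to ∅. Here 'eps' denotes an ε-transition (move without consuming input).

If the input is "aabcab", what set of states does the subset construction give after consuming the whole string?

{q0, q1, q3, q4, q5, q7, q8}

Start: ε-closure({q0}) = {q0, q5}.
Read 'a': {q0, q5} → {q1, q6}.
Read 'a': {q1, q6} → {q0, q3, q5}.
Read 'b': {q0, q3, q5} → {q0, q1, q3, q4, q5, q7}.
Read 'c': {q0, q1, q3, q4, q5, q7} → {q0, q1, q2, q3, q4, q5, q7}.
Read 'a': {q0, q1, q2, q3, q4, q5, q7} → {q0, q1, q3, q5, q6, q8}.
Read 'b': {q0, q1, q3, q5, q6, q8} → {q0, q1, q3, q4, q5, q7, q8}.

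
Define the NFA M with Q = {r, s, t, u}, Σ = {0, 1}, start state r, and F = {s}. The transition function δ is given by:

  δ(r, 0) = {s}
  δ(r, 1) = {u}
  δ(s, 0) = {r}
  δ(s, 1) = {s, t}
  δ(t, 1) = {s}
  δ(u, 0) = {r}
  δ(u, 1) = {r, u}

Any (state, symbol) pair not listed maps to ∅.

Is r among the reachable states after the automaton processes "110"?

Yes

Start in {r}.
Read '1': r→{u}; now {u}.
Read '1': u→{r, u}; now {r, u}.
Read '0': r→{s}, u→{r}; now {r, s}.
State r is in {r, s}.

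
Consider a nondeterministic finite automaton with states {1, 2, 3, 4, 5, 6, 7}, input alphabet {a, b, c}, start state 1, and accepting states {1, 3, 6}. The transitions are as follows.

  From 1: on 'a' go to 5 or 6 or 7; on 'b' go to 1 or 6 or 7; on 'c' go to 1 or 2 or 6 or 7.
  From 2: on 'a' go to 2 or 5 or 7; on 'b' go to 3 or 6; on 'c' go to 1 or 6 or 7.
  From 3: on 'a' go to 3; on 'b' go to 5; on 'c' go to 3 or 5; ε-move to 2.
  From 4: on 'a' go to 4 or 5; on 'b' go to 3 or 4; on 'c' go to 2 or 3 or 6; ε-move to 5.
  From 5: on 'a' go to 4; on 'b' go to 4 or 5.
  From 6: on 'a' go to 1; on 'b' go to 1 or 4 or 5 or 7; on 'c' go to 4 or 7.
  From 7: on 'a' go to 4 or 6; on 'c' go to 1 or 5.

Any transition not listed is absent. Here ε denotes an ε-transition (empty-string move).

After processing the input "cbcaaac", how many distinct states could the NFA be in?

7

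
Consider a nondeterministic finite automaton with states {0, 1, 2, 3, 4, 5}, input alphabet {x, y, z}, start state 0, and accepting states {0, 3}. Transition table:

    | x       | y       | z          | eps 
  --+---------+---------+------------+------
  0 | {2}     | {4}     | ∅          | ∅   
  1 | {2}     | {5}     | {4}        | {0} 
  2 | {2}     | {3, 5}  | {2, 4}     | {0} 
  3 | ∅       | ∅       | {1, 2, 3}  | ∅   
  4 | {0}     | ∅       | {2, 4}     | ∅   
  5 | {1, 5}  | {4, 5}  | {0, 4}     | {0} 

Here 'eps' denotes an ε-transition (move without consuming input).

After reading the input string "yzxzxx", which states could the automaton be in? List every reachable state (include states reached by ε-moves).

Start in {0}.
Read 'y': {0} → {4}.
Read 'z': {4} → {0, 2, 4}.
Read 'x': {0, 2, 4} → {0, 2}.
Read 'z': {0, 2} → {0, 2, 4}.
Read 'x': {0, 2, 4} → {0, 2}.
Read 'x': {0, 2} → {0, 2}.

{0, 2}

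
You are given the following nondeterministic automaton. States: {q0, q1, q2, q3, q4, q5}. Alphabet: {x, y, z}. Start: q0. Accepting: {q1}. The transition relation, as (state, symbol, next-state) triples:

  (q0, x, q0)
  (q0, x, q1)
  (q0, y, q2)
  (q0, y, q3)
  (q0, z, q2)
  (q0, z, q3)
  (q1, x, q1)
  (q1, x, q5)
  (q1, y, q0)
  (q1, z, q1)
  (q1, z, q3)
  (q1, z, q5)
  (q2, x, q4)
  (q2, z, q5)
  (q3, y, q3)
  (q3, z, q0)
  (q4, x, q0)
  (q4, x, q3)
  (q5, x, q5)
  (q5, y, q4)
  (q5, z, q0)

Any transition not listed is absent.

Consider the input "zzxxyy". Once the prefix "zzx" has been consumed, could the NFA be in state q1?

Yes

Start in {q0}.
Read 'z': {q0} → {q2, q3}.
Read 'z': {q2, q3} → {q0, q5}.
Read 'x': {q0, q5} → {q0, q1, q5}.
State q1 is in {q0, q1, q5}.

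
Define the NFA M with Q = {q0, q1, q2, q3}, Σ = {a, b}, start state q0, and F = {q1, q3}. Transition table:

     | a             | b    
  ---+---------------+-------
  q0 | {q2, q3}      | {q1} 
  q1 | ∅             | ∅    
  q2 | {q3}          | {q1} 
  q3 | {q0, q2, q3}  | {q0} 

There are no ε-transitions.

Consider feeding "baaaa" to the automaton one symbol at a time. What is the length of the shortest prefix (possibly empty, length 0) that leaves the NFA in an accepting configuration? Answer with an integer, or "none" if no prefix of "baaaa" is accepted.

1

Start in {q0}.
Read 'b': {q0} → {q1}.
None of the earlier sets intersect F, but {q1} does.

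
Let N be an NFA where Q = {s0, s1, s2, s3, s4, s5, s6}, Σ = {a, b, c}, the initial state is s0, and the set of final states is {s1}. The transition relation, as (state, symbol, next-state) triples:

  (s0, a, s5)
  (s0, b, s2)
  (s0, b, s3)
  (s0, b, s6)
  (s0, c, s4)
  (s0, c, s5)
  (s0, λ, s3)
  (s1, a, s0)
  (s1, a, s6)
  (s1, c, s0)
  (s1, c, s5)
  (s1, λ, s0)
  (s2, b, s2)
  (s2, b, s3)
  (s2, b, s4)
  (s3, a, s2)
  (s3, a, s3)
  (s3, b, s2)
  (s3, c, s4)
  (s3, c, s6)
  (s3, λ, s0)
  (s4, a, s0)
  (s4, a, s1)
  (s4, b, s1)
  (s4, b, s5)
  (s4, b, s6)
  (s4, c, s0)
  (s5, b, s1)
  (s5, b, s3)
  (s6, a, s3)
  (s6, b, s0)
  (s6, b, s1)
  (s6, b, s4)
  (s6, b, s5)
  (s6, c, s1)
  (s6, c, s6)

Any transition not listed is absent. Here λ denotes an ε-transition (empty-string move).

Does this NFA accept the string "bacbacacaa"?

Start: ε-closure({s0}) = {s0, s3}.
Read 'b': s0→{s2, s3, s6}, s3→{s2}; union {s2, s3, s6}; ε-closure = {s0, s2, s3, s6}.
Read 'a': s0→{s5}, s2→∅, s3→{s2, s3}, s6→{s3}; union {s2, s3, s5}; ε-closure = {s0, s2, s3, s5}.
Read 'c': s0→{s4, s5}, s2→∅, s3→{s4, s6}, s5→∅; now {s4, s5, s6}.
Read 'b': s4→{s1, s5, s6}, s5→{s1, s3}, s6→{s0, s1, s4, s5}; now {s0, s1, s3, s4, s5, s6}.
Read 'a': s0→{s5}, s1→{s0, s6}, s3→{s2, s3}, s4→{s0, s1}, s5→∅, s6→{s3}; now {s0, s1, s2, s3, s5, s6}.
Read 'c': s0→{s4, s5}, s1→{s0, s5}, s2→∅, s3→{s4, s6}, s5→∅, s6→{s1, s6}; union {s0, s1, s4, s5, s6}; ε-closure = {s0, s1, s3, s4, s5, s6}.
Read 'a': s0→{s5}, s1→{s0, s6}, s3→{s2, s3}, s4→{s0, s1}, s5→∅, s6→{s3}; now {s0, s1, s2, s3, s5, s6}.
Read 'c': s0→{s4, s5}, s1→{s0, s5}, s2→∅, s3→{s4, s6}, s5→∅, s6→{s1, s6}; union {s0, s1, s4, s5, s6}; ε-closure = {s0, s1, s3, s4, s5, s6}.
Read 'a': s0→{s5}, s1→{s0, s6}, s3→{s2, s3}, s4→{s0, s1}, s5→∅, s6→{s3}; now {s0, s1, s2, s3, s5, s6}.
Read 'a': s0→{s5}, s1→{s0, s6}, s2→∅, s3→{s2, s3}, s5→∅, s6→{s3}; now {s0, s2, s3, s5, s6}.
The final set {s0, s2, s3, s5, s6} contains no accepting state.

No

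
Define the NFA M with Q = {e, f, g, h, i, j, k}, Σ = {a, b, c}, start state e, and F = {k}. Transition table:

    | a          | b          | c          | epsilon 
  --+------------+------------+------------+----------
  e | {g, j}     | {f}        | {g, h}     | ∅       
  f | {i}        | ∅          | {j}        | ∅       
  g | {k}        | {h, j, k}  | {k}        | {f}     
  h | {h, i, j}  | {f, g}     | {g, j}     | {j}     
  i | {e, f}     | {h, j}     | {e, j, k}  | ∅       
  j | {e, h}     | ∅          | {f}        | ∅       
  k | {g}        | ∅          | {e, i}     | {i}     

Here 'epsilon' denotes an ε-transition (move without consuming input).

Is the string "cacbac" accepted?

Start in {e}.
Read 'c': e→{g, h}; union {g, h}; ε-closure = {f, g, h, j}.
Read 'a': f→{i}, g→{k}, h→{h, i, j}, j→{e, h}; now {e, h, i, j, k}.
Read 'c': e→{g, h}, h→{g, j}, i→{e, j, k}, j→{f}, k→{e, i}; now {e, f, g, h, i, j, k}.
Read 'b': e→{f}, f→∅, g→{h, j, k}, h→{f, g}, i→{h, j}, j→∅, k→∅; union {f, g, h, j, k}; ε-closure = {f, g, h, i, j, k}.
Read 'a': f→{i}, g→{k}, h→{h, i, j}, i→{e, f}, j→{e, h}, k→{g}; now {e, f, g, h, i, j, k}.
Read 'c': e→{g, h}, f→{j}, g→{k}, h→{g, j}, i→{e, j, k}, j→{f}, k→{e, i}; now {e, f, g, h, i, j, k}.
The final set {e, f, g, h, i, j, k} contains the accepting state k.

Yes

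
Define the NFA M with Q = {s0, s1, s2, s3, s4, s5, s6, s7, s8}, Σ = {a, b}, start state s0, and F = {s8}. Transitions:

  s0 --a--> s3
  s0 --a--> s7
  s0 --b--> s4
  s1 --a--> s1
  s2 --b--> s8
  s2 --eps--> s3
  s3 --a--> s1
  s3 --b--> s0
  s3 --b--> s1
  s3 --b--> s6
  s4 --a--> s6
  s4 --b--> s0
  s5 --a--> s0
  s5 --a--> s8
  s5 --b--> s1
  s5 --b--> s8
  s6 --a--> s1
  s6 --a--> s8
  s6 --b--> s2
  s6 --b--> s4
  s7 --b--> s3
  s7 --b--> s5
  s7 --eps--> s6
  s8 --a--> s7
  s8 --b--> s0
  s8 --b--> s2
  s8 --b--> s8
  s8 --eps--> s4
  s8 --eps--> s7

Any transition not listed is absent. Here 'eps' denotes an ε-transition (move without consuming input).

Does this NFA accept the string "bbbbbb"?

Start in {s0}.
Read 'b': s0→{s4}; now {s4}.
Read 'b': s4→{s0}; now {s0}.
Read 'b': s0→{s4}; now {s4}.
Read 'b': s4→{s0}; now {s0}.
Read 'b': s0→{s4}; now {s4}.
Read 'b': s4→{s0}; now {s0}.
The final set {s0} contains no accepting state.

No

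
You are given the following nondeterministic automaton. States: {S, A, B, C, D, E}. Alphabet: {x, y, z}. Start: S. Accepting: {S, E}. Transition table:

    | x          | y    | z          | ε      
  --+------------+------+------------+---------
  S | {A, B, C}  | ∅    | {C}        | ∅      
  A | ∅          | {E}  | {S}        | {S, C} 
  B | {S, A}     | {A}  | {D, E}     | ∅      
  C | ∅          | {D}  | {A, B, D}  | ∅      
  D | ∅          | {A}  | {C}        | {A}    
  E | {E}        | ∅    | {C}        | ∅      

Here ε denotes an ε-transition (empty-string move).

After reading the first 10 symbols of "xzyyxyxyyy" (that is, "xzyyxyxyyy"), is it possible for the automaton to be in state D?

Yes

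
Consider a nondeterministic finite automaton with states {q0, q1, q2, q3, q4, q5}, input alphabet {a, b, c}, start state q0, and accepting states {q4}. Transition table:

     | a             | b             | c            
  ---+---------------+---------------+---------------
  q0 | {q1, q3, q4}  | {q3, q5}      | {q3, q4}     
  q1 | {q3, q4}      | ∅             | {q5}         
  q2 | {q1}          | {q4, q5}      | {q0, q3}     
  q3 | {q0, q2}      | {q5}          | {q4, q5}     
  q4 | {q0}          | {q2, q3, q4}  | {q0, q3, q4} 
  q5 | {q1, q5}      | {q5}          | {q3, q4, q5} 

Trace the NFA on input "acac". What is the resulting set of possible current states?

Start in {q0}.
Read 'a': {q0} → {q1, q3, q4}.
Read 'c': {q1, q3, q4} → {q0, q3, q4, q5}.
Read 'a': {q0, q3, q4, q5} → {q0, q1, q2, q3, q4, q5}.
Read 'c': {q0, q1, q2, q3, q4, q5} → {q0, q3, q4, q5}.

{q0, q3, q4, q5}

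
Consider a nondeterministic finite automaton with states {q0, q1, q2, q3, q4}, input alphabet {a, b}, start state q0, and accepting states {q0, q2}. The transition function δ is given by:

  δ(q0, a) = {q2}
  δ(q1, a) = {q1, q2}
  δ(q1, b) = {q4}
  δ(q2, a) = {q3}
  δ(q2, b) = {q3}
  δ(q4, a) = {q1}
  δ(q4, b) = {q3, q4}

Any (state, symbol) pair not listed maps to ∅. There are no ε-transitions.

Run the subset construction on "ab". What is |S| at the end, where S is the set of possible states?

1

Start in {q0}.
Read 'a': q0→{q2}; now {q2}.
Read 'b': q2→{q3}; now {q3}.
That set has 1 state.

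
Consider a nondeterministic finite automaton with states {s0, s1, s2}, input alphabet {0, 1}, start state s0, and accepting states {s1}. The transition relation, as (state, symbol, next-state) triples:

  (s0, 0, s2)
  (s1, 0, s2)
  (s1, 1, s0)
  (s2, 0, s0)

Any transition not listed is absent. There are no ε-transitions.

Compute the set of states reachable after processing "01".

∅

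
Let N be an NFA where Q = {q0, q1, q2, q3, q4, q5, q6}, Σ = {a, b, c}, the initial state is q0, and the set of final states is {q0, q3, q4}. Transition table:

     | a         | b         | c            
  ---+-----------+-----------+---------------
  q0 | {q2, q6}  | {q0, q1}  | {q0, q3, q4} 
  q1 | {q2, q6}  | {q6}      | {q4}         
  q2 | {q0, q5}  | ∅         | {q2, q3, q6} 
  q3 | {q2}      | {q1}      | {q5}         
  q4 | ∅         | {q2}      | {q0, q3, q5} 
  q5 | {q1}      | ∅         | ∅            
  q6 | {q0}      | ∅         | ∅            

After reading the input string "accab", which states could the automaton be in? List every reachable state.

{q0, q1, q6}

Start in {q0}.
Read 'a': q0→{q2, q6}; now {q2, q6}.
Read 'c': q2→{q2, q3, q6}, q6→∅; now {q2, q3, q6}.
Read 'c': q2→{q2, q3, q6}, q3→{q5}, q6→∅; now {q2, q3, q5, q6}.
Read 'a': q2→{q0, q5}, q3→{q2}, q5→{q1}, q6→{q0}; now {q0, q1, q2, q5}.
Read 'b': q0→{q0, q1}, q1→{q6}, q2→∅, q5→∅; now {q0, q1, q6}.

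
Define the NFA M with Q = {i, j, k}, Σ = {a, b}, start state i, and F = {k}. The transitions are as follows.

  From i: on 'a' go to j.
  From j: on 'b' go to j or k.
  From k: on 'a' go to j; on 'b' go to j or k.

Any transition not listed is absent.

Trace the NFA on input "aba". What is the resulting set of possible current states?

{j}

Start in {i}.
Read 'a': {i} → {j}.
Read 'b': {j} → {j, k}.
Read 'a': {j, k} → {j}.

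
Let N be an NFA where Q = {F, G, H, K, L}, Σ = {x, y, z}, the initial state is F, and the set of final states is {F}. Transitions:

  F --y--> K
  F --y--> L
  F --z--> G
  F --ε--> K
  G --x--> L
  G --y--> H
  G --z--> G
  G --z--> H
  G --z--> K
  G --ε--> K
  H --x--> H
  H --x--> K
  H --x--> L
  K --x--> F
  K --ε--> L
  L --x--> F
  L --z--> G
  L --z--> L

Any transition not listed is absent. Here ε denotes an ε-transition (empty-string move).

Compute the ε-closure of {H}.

Begin with {H}.
No ε-moves leave this set, so the closure equals the set itself.

{H}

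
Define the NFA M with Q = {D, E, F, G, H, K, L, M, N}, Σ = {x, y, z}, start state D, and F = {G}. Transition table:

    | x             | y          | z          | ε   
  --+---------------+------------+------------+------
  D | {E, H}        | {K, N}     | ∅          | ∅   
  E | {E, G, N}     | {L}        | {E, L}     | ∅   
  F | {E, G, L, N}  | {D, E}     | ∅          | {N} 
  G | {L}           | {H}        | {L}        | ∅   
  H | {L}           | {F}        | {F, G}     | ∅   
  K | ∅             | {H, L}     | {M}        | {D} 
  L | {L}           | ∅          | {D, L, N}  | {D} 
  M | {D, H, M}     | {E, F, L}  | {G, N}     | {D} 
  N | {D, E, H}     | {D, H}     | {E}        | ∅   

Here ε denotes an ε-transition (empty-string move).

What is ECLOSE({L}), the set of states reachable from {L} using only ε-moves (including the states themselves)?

Begin with {L}.
ε-move L → D; add D.

{D, L}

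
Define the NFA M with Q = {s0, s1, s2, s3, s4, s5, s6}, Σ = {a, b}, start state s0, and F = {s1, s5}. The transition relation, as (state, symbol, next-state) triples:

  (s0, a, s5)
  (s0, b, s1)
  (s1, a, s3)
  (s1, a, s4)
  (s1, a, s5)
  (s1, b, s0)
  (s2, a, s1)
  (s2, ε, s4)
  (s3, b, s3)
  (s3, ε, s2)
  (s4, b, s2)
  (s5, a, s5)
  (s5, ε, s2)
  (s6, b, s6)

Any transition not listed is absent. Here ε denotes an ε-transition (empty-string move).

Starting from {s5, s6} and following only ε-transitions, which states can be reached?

Begin with {s5, s6}.
ε-move s5 → s2; add s2.
ε-move s2 → s4; add s4.

{s2, s4, s5, s6}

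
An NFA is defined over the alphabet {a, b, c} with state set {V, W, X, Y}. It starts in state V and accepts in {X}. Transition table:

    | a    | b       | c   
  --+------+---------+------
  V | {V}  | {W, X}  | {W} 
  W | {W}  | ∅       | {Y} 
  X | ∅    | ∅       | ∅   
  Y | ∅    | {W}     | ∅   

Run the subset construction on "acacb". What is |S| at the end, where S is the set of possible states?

Start in {V}.
Read 'a': V→{V}; now {V}.
Read 'c': V→{W}; now {W}.
Read 'a': W→{W}; now {W}.
Read 'c': W→{Y}; now {Y}.
Read 'b': Y→{W}; now {W}.
That set has 1 state.

1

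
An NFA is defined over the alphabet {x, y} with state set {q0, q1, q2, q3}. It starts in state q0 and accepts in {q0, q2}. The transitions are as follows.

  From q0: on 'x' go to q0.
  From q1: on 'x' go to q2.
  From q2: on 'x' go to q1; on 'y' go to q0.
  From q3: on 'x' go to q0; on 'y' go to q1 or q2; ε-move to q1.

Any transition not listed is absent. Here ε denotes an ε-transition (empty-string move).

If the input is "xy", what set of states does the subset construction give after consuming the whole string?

∅

Start in {q0}.
Read 'x': q0→{q0}; now {q0}.
Read 'y': q0→∅; now ∅.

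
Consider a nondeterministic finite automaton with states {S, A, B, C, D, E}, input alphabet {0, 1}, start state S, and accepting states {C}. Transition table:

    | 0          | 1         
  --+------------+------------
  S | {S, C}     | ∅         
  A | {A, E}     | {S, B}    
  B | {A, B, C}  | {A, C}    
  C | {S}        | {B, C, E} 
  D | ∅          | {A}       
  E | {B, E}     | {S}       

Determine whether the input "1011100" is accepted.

Start in {S}.
Read '1': S→∅; now ∅.
The set is empty and remains empty for the remaining 6 symbols.
The final set ∅ contains no accepting state.

No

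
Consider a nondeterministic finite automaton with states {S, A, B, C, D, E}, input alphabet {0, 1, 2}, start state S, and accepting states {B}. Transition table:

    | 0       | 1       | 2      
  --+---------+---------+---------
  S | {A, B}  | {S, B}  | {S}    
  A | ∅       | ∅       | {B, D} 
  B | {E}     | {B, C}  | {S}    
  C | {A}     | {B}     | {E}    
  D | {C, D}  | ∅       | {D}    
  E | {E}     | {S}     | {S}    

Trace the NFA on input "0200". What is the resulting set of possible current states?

{A, C, D, E}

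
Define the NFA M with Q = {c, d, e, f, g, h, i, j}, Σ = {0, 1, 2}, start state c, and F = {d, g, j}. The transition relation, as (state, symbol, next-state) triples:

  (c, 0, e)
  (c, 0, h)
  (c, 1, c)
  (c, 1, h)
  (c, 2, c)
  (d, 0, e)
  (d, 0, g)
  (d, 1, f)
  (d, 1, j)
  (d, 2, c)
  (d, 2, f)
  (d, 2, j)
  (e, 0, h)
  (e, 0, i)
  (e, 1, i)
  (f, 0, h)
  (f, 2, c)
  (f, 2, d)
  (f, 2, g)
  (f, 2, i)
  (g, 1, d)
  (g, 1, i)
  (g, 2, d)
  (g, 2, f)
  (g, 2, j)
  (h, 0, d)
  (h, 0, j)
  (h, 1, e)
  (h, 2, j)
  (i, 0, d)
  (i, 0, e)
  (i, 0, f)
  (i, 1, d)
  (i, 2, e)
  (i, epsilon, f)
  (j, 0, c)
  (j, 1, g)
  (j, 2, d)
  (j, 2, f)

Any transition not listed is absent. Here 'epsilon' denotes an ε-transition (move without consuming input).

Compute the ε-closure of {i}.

{f, i}

Begin with {i}.
ε-move i → f; add f.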